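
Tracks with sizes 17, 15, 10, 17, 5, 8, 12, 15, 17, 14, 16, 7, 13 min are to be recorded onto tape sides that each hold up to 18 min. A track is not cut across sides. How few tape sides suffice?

11

Total = 17 + 17 + 17 + 16 + 15 + 15 + 14 + 13 + 12 + 10 + 8 + 7 + 5 = 166 min.
Lower bound: ⌈166/18⌉ = 10 tape sides.
A packing using 11 tape sides:
  side 1: 17 = 17
  side 2: 17 = 17
  side 3: 17 = 17
  side 4: 16 = 16
  side 5: 15 = 15
  side 6: 15 = 15
  side 7: 14 = 14
  side 8: 13 + 5 = 18
  side 9: 12 = 12
  side 10: 10 + 8 = 18
  side 11: 7 = 7
No arrangement into 10 tape sides stays within capacity, so 11 is optimal.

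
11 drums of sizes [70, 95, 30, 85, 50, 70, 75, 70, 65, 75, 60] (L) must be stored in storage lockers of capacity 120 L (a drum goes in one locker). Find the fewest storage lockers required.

Total = 95 + 85 + 75 + 75 + 70 + 70 + 70 + 65 + 60 + 50 + 30 = 745 L.
Lower bound: ⌈745/120⌉ = 7 storage lockers.
Also, 8 drums each exceed 60 L, and no two of those can share a locker, so at least 8 storage lockers are needed.
A packing using 9 storage lockers:
  locker 1: 95 = 95
  locker 2: 85 + 30 = 115
  locker 3: 75 = 75
  locker 4: 75 = 75
  locker 5: 70 + 50 = 120
  locker 6: 70 = 70
  locker 7: 70 = 70
  locker 8: 65 = 65
  locker 9: 60 = 60
No arrangement into 8 storage lockers stays within capacity, so 9 is optimal.

9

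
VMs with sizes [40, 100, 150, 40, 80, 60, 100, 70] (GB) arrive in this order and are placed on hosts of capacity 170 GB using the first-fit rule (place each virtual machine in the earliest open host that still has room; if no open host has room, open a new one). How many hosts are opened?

5

  40 → host 1 (new)  [load 40/170]
  100 → host 1  [load 140/170]
  150 → host 2 (new)  [load 150/170]
  40 → host 3 (new)  [load 40/170]
  80 → host 3  [load 120/170]
  60 → host 4 (new)  [load 60/170]
  100 → host 4  [load 160/170]
  70 → host 5 (new)  [load 70/170]
5 hosts opened.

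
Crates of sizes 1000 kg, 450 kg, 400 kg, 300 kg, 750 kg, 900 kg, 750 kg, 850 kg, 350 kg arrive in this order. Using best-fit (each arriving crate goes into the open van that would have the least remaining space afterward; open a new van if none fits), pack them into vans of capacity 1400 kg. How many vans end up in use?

  1000 → van 1 (new)  [load 1000/1400]
  450 → van 2 (new)  [load 450/1400]
  400 → van 1  [load 1400/1400]
  300 → van 2  [load 750/1400]
  750 → van 3 (new)  [load 750/1400]
  900 → van 4 (new)  [load 900/1400]
  750 → van 5 (new)  [load 750/1400]
  850 → van 6 (new)  [load 850/1400]
  350 → van 4  [load 1250/1400]
6 vans opened.

6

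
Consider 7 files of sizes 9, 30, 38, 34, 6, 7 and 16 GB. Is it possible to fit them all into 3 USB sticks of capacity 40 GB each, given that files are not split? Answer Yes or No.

No

Total = 140 GB; ⌈140/40⌉ = 4.
At least 4 USB sticks are required, but only 3 are allowed.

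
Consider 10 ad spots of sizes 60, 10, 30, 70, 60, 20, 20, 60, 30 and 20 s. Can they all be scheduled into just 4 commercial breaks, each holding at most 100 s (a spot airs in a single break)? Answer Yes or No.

A valid assignment using 4 commercial breaks:
  break 1: 70 + 30 = 100
  break 2: 60 + 30 + 10 = 100
  break 3: 60 + 20 + 20 = 100
  break 4: 60 + 20 = 80
Every load is within 100 s, so 4 commercial breaks suffice.

Yes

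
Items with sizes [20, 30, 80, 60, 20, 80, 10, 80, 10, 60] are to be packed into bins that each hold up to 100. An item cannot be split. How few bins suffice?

5

Total = 80 + 80 + 80 + 60 + 60 + 30 + 20 + 20 + 10 + 10 = 450.
Lower bound: ⌈450/100⌉ = 5 bins.
A packing using 5 bins:
  bin 1: 80 + 20 = 100
  bin 2: 80 + 20 = 100
  bin 3: 80 + 10 + 10 = 100
  bin 4: 60 + 30 = 90
  bin 5: 60 = 60
This matches the lower bound, so 5 is optimal.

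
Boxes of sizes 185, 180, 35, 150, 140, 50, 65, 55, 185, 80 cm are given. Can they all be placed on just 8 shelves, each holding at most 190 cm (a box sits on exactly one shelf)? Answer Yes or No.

A valid assignment using 7 shelves:
  shelf 1: 185 = 185
  shelf 2: 185 = 185
  shelf 3: 180 = 180
  shelf 4: 150 + 35 = 185
  shelf 5: 140 + 50 = 190
  shelf 6: 80 + 65 = 145
  shelf 7: 55 = 55
That uses only 7 ≤ 8, so 8 shelves are enough.

Yes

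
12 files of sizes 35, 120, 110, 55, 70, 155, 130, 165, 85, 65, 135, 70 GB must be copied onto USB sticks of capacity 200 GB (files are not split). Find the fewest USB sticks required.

7

Total = 165 + 155 + 135 + 130 + 120 + 110 + 85 + 70 + 70 + 65 + 55 + 35 = 1195 GB.
Lower bound: ⌈1195/200⌉ = 6 USB sticks.
A packing using 7 USB sticks:
  USB stick 1: 165 + 35 = 200
  USB stick 2: 155 = 155
  USB stick 3: 135 + 65 = 200
  USB stick 4: 130 + 70 = 200
  USB stick 5: 120 + 70 = 190
  USB stick 6: 110 + 85 = 195
  USB stick 7: 55 = 55
No arrangement into 6 USB sticks stays within capacity, so 7 is optimal.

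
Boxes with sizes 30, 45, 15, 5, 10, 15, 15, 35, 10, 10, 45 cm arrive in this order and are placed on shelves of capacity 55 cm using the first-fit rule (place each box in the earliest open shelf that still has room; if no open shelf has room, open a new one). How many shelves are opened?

  30 → shelf 1 (new)  [load 30/55]
  45 → shelf 2 (new)  [load 45/55]
  15 → shelf 1  [load 45/55]
  5 → shelf 1  [load 50/55]
  10 → shelf 2  [load 55/55]
  15 → shelf 3 (new)  [load 15/55]
  15 → shelf 3  [load 30/55]
  35 → shelf 4 (new)  [load 35/55]
  10 → shelf 3  [load 40/55]
  10 → shelf 3  [load 50/55]
  45 → shelf 5 (new)  [load 45/55]
5 shelves opened.

5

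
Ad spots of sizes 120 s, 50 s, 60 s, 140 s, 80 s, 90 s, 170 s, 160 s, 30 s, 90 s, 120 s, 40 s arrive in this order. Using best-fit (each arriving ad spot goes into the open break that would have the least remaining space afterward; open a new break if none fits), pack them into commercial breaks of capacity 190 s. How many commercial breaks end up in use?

7

  120 → break 1 (new)  [load 120/190]
  50 → break 1  [load 170/190]
  60 → break 2 (new)  [load 60/190]
  140 → break 3 (new)  [load 140/190]
  80 → break 2  [load 140/190]
  90 → break 4 (new)  [load 90/190]
  170 → break 5 (new)  [load 170/190]
  160 → break 6 (new)  [load 160/190]
  30 → break 6  [load 190/190]
  90 → break 4  [load 180/190]
  120 → break 7 (new)  [load 120/190]
  40 → break 2  [load 180/190]
7 commercial breaks opened.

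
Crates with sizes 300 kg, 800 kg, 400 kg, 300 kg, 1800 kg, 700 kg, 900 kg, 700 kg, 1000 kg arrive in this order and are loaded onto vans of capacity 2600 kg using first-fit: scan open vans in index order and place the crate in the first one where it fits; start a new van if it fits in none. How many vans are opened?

3

  300 → van 1 (new)  [load 300/2600]
  800 → van 1  [load 1100/2600]
  400 → van 1  [load 1500/2600]
  300 → van 1  [load 1800/2600]
  1800 → van 2 (new)  [load 1800/2600]
  700 → van 1  [load 2500/2600]
  900 → van 3 (new)  [load 900/2600]
  700 → van 2  [load 2500/2600]
  1000 → van 3  [load 1900/2600]
3 vans opened.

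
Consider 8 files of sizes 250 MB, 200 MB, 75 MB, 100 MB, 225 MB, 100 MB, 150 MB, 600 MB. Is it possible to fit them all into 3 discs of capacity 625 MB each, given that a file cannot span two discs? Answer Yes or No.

A valid assignment using 3 discs:
  disc 1: 600 = 600
  disc 2: 250 + 225 + 150 = 625
  disc 3: 200 + 100 + 100 + 75 = 475
Every load is within 625 MB, so 3 discs suffice.

Yes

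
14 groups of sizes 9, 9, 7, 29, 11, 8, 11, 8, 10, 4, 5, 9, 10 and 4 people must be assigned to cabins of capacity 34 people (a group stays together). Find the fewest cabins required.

Total = 29 + 11 + 11 + 10 + 10 + 9 + 9 + 9 + 8 + 8 + 7 + 5 + 4 + 4 = 134 people.
Lower bound: ⌈134/34⌉ = 4 cabins.
A packing using 4 cabins:
  cabin 1: 29 + 5 = 34
  cabin 2: 11 + 11 + 10 = 32
  cabin 3: 10 + 9 + 8 + 7 = 34
  cabin 4: 9 + 9 + 8 + 4 + 4 = 34
This matches the lower bound, so 4 is optimal.

4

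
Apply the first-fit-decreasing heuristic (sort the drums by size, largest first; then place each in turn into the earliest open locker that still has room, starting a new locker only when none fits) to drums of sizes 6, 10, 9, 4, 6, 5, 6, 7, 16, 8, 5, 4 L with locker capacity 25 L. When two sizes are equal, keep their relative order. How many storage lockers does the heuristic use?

4

Sorted descending: 16, 10, 9, 8, 7, 6, 6, 6, 5, 5, 4, 4.
  16 → locker 1 (new)  [load 16/25]
  10 → locker 2 (new)  [load 10/25]
  9 → locker 1  [load 25/25]
  8 → locker 2  [load 18/25]
  7 → locker 2  [load 25/25]
  6 → locker 3 (new)  [load 6/25]
  6 → locker 3  [load 12/25]
  6 → locker 3  [load 18/25]
  5 → locker 3  [load 23/25]
  5 → locker 4 (new)  [load 5/25]
  4 → locker 4  [load 9/25]
  4 → locker 4  [load 13/25]
4 storage lockers opened.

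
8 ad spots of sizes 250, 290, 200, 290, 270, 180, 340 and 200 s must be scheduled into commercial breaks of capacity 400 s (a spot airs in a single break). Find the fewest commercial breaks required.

7

Total = 340 + 290 + 290 + 270 + 250 + 200 + 200 + 180 = 2020 s.
Lower bound: ⌈2020/400⌉ = 6 commercial breaks.
A packing using 7 commercial breaks:
  break 1: 340 = 340
  break 2: 290 = 290
  break 3: 290 = 290
  break 4: 270 = 270
  break 5: 250 = 250
  break 6: 200 + 200 = 400
  break 7: 180 = 180
No arrangement into 6 commercial breaks stays within capacity, so 7 is optimal.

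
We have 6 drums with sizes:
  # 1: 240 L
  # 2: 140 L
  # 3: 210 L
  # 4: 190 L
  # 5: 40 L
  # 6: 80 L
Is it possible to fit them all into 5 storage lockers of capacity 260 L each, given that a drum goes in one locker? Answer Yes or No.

A valid assignment using 4 storage lockers:
  locker 1: 240 = 240
  locker 2: 210 + 40 = 250
  locker 3: 190 = 190
  locker 4: 140 + 80 = 220
That uses only 4 ≤ 5, so 5 storage lockers are enough.

Yes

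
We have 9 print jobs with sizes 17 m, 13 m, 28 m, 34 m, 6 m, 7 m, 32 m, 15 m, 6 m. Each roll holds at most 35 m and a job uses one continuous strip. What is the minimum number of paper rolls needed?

Total = 34 + 32 + 28 + 17 + 15 + 13 + 7 + 6 + 6 = 158 m.
Lower bound: ⌈158/35⌉ = 5 paper rolls.
A packing using 5 paper rolls:
  roll 1: 34 = 34
  roll 2: 32 = 32
  roll 3: 28 + 7 = 35
  roll 4: 17 + 15 = 32
  roll 5: 13 + 6 + 6 = 25
This matches the lower bound, so 5 is optimal.

5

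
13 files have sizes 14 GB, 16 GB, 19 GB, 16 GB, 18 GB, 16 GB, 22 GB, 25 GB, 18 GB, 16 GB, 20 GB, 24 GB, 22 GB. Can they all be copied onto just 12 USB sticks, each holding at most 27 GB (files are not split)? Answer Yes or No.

Total = 246 GB; ⌈246/27⌉ = 10.
13 files each exceed half the capacity and cannot share a USB stick, forcing at least 13 USB sticks.
At least 13 USB sticks are required, but only 12 are allowed.

No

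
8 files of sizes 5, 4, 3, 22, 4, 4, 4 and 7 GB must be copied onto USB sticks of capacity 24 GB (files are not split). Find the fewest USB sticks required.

3

Total = 22 + 7 + 5 + 4 + 4 + 4 + 4 + 3 = 53 GB.
Lower bound: ⌈53/24⌉ = 3 USB sticks.
A packing using 3 USB sticks:
  USB stick 1: 22 = 22
  USB stick 2: 7 + 5 + 4 + 4 + 4 = 24
  USB stick 3: 4 + 3 = 7
This matches the lower bound, so 3 is optimal.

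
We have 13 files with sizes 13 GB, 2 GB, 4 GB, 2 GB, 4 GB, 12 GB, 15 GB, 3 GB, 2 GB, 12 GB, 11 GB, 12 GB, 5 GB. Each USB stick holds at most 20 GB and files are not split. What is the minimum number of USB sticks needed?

Total = 15 + 13 + 12 + 12 + 12 + 11 + 5 + 4 + 4 + 3 + 2 + 2 + 2 = 97 GB.
Lower bound: ⌈97/20⌉ = 5 USB sticks.
Also, 6 files each exceed 10 GB, and no two of those can share a USB stick, so at least 6 USB sticks are needed.
A packing using 6 USB sticks:
  USB stick 1: 15 + 5 = 20
  USB stick 2: 13 + 4 + 3 = 20
  USB stick 3: 12 + 4 + 2 + 2 = 20
  USB stick 4: 12 + 2 = 14
  USB stick 5: 12 = 12
  USB stick 6: 11 = 11
This matches the lower bound, so 6 is optimal.

6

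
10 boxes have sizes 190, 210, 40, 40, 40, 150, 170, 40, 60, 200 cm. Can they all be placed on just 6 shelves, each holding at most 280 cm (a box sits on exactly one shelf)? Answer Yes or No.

A valid assignment using 5 shelves:
  shelf 1: 210 + 60 = 270
  shelf 2: 200 + 40 + 40 = 280
  shelf 3: 190 + 40 + 40 = 270
  shelf 4: 170 = 170
  shelf 5: 150 = 150
That uses only 5 ≤ 6, so 6 shelves are enough.

Yes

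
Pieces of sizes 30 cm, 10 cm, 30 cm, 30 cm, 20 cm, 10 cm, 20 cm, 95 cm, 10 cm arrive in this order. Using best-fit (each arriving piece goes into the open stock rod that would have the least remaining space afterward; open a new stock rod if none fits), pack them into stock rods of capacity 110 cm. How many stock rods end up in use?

3

  30 → stock rod 1 (new)  [load 30/110]
  10 → stock rod 1  [load 40/110]
  30 → stock rod 1  [load 70/110]
  30 → stock rod 1  [load 100/110]
  20 → stock rod 2 (new)  [load 20/110]
  10 → stock rod 1  [load 110/110]
  20 → stock rod 2  [load 40/110]
  95 → stock rod 3 (new)  [load 95/110]
  10 → stock rod 3  [load 105/110]
3 stock rods opened.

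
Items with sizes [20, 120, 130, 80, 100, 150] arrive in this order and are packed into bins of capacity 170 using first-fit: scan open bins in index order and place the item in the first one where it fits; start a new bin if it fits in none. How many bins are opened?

5

  20 → bin 1 (new)  [load 20/170]
  120 → bin 1  [load 140/170]
  130 → bin 2 (new)  [load 130/170]
  80 → bin 3 (new)  [load 80/170]
  100 → bin 4 (new)  [load 100/170]
  150 → bin 5 (new)  [load 150/170]
5 bins opened.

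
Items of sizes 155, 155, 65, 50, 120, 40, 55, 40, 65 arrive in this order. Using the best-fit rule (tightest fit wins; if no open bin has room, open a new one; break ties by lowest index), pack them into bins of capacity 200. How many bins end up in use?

  155 → bin 1 (new)  [load 155/200]
  155 → bin 2 (new)  [load 155/200]
  65 → bin 3 (new)  [load 65/200]
  50 → bin 3  [load 115/200]
  120 → bin 4 (new)  [load 120/200]
  40 → bin 1  [load 195/200]
  55 → bin 4  [load 175/200]
  40 → bin 2  [load 195/200]
  65 → bin 3  [load 180/200]
4 bins opened.

4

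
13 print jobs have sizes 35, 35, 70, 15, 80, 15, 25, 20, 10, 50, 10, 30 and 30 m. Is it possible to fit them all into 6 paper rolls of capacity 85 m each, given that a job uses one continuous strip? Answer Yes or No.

Yes

A valid assignment using 6 paper rolls:
  roll 1: 80 = 80
  roll 2: 70 + 15 = 85
  roll 3: 50 + 35 = 85
  roll 4: 35 + 30 + 20 = 85
  roll 5: 30 + 25 + 15 + 10 = 80
  roll 6: 10 = 10
Every load is within 85 m, so 6 paper rolls suffice.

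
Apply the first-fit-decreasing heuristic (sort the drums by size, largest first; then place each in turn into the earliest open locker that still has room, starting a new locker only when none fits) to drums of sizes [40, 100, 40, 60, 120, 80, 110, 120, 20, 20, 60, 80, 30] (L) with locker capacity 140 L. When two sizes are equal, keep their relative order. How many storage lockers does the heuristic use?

Sorted descending: 120, 120, 110, 100, 80, 80, 60, 60, 40, 40, 30, 20, 20.
  120 → locker 1 (new)  [load 120/140]
  120 → locker 2 (new)  [load 120/140]
  110 → locker 3 (new)  [load 110/140]
  100 → locker 4 (new)  [load 100/140]
  80 → locker 5 (new)  [load 80/140]
  80 → locker 6 (new)  [load 80/140]
  60 → locker 5  [load 140/140]
  60 → locker 6  [load 140/140]
  40 → locker 4  [load 140/140]
  40 → locker 7 (new)  [load 40/140]
  30 → locker 3  [load 140/140]
  20 → locker 1  [load 140/140]
  20 → locker 2  [load 140/140]
7 storage lockers opened.

7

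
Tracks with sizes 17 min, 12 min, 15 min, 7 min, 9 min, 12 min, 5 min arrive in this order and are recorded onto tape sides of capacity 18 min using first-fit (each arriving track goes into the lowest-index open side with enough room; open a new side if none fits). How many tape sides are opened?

  17 → side 1 (new)  [load 17/18]
  12 → side 2 (new)  [load 12/18]
  15 → side 3 (new)  [load 15/18]
  7 → side 4 (new)  [load 7/18]
  9 → side 4  [load 16/18]
  12 → side 5 (new)  [load 12/18]
  5 → side 2  [load 17/18]
5 tape sides opened.

5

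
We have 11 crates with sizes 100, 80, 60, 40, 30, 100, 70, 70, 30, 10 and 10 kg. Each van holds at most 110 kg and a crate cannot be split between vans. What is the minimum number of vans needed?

6

Total = 100 + 100 + 80 + 70 + 70 + 60 + 40 + 30 + 30 + 10 + 10 = 600 kg.
Lower bound: ⌈600/110⌉ = 6 vans.
A packing using 6 vans:
  van 1: 100 + 10 = 110
  van 2: 100 + 10 = 110
  van 3: 80 + 30 = 110
  van 4: 70 + 40 = 110
  van 5: 70 + 30 = 100
  van 6: 60 = 60
This matches the lower bound, so 6 is optimal.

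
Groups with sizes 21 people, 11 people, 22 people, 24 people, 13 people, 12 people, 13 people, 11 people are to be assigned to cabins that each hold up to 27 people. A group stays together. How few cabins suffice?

Total = 24 + 22 + 21 + 13 + 13 + 12 + 11 + 11 = 127 people.
Lower bound: ⌈127/27⌉ = 5 cabins.
A packing using 6 cabins:
  cabin 1: 24 = 24
  cabin 2: 22 = 22
  cabin 3: 21 = 21
  cabin 4: 13 + 13 = 26
  cabin 5: 12 + 11 = 23
  cabin 6: 11 = 11
No arrangement into 5 cabins stays within capacity, so 6 is optimal.

6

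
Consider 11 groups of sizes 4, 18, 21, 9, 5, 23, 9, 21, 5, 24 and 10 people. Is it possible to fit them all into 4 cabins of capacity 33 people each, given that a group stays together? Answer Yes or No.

No

Total = 149 people; ⌈149/33⌉ = 5.
At least 5 cabins are required, but only 4 are allowed.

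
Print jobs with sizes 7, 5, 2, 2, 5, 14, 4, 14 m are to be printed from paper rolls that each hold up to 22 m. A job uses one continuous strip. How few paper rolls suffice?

3

Total = 14 + 14 + 7 + 5 + 5 + 4 + 2 + 2 = 53 m.
Lower bound: ⌈53/22⌉ = 3 paper rolls.
A packing using 3 paper rolls:
  roll 1: 14 + 7 = 21
  roll 2: 14 + 5 + 2 = 21
  roll 3: 5 + 4 + 2 = 11
This matches the lower bound, so 3 is optimal.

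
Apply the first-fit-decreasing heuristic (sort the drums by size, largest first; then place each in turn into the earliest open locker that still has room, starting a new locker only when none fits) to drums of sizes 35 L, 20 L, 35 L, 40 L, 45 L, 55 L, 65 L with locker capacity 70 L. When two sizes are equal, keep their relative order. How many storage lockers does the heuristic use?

5

Sorted descending: 65, 55, 45, 40, 35, 35, 20.
  65 → locker 1 (new)  [load 65/70]
  55 → locker 2 (new)  [load 55/70]
  45 → locker 3 (new)  [load 45/70]
  40 → locker 4 (new)  [load 40/70]
  35 → locker 5 (new)  [load 35/70]
  35 → locker 5  [load 70/70]
  20 → locker 3  [load 65/70]
5 storage lockers opened.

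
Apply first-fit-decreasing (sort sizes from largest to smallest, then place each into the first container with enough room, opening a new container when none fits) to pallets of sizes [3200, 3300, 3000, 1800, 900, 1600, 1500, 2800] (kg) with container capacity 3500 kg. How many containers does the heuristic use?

Sorted descending: 3300, 3200, 3000, 2800, 1800, 1600, 1500, 900.
  3300 → container 1 (new)  [load 3300/3500]
  3200 → container 2 (new)  [load 3200/3500]
  3000 → container 3 (new)  [load 3000/3500]
  2800 → container 4 (new)  [load 2800/3500]
  1800 → container 5 (new)  [load 1800/3500]
  1600 → container 5  [load 3400/3500]
  1500 → container 6 (new)  [load 1500/3500]
  900 → container 6  [load 2400/3500]
6 containers opened.

6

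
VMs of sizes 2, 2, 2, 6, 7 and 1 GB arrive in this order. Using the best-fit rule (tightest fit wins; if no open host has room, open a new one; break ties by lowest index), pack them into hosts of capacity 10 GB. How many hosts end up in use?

  2 → host 1 (new)  [load 2/10]
  2 → host 1  [load 4/10]
  2 → host 1  [load 6/10]
  6 → host 2 (new)  [load 6/10]
  7 → host 3 (new)  [load 7/10]
  1 → host 3  [load 8/10]
3 hosts opened.

3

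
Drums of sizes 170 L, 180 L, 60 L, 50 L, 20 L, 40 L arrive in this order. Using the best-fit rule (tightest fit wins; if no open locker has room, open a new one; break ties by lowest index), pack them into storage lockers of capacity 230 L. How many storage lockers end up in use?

  170 → locker 1 (new)  [load 170/230]
  180 → locker 2 (new)  [load 180/230]
  60 → locker 1  [load 230/230]
  50 → locker 2  [load 230/230]
  20 → locker 3 (new)  [load 20/230]
  40 → locker 3  [load 60/230]
3 storage lockers opened.

3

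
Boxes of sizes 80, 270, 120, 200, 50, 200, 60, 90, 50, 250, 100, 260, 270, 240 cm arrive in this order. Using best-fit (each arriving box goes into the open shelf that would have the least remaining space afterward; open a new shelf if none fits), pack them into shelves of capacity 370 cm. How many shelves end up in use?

7

  80 → shelf 1 (new)  [load 80/370]
  270 → shelf 1  [load 350/370]
  120 → shelf 2 (new)  [load 120/370]
  200 → shelf 2  [load 320/370]
  50 → shelf 2  [load 370/370]
  200 → shelf 3 (new)  [load 200/370]
  60 → shelf 3  [load 260/370]
  90 → shelf 3  [load 350/370]
  50 → shelf 4 (new)  [load 50/370]
  250 → shelf 4  [load 300/370]
  100 → shelf 5 (new)  [load 100/370]
  260 → shelf 5  [load 360/370]
  270 → shelf 6 (new)  [load 270/370]
  240 → shelf 7 (new)  [load 240/370]
7 shelves opened.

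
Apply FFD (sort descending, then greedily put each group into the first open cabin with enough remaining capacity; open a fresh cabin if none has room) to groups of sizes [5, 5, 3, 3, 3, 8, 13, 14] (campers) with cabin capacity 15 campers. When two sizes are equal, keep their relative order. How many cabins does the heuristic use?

Sorted descending: 14, 13, 8, 5, 5, 3, 3, 3.
  14 → cabin 1 (new)  [load 14/15]
  13 → cabin 2 (new)  [load 13/15]
  8 → cabin 3 (new)  [load 8/15]
  5 → cabin 3  [load 13/15]
  5 → cabin 4 (new)  [load 5/15]
  3 → cabin 4  [load 8/15]
  3 → cabin 4  [load 11/15]
  3 → cabin 4  [load 14/15]
4 cabins opened.

4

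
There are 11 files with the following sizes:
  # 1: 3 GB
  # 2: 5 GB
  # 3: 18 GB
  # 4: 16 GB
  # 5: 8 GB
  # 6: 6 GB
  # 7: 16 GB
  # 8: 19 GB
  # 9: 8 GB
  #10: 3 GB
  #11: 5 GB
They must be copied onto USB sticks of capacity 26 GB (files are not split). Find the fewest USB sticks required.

5

Total = 19 + 18 + 16 + 16 + 8 + 8 + 6 + 5 + 5 + 3 + 3 = 107 GB.
Lower bound: ⌈107/26⌉ = 5 USB sticks.
A packing using 5 USB sticks:
  USB stick 1: 19 + 6 = 25
  USB stick 2: 18 + 8 = 26
  USB stick 3: 16 + 8 = 24
  USB stick 4: 16 + 5 + 5 = 26
  USB stick 5: 3 + 3 = 6
This matches the lower bound, so 5 is optimal.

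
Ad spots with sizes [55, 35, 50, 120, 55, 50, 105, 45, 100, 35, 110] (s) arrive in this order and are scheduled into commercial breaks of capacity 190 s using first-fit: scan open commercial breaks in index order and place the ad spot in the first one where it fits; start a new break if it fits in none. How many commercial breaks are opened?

  55 → break 1 (new)  [load 55/190]
  35 → break 1  [load 90/190]
  50 → break 1  [load 140/190]
  120 → break 2 (new)  [load 120/190]
  55 → break 2  [load 175/190]
  50 → break 1  [load 190/190]
  105 → break 3 (new)  [load 105/190]
  45 → break 3  [load 150/190]
  100 → break 4 (new)  [load 100/190]
  35 → break 3  [load 185/190]
  110 → break 5 (new)  [load 110/190]
5 commercial breaks opened.

5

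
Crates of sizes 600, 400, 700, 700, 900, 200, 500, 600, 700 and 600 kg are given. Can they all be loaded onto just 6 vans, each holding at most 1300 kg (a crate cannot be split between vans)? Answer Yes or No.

Yes

A valid assignment using 5 vans:
  van 1: 900 + 400 = 1300
  van 2: 700 + 600 = 1300
  van 3: 700 + 600 = 1300
  van 4: 700 + 600 = 1300
  van 5: 500 + 200 = 700
That uses only 5 ≤ 6, so 6 vans are enough.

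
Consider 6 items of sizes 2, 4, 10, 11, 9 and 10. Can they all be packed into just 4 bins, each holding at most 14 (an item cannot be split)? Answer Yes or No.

Yes

A valid assignment using 4 bins:
  bin 1: 11 + 2 = 13
  bin 2: 10 + 4 = 14
  bin 3: 10 = 10
  bin 4: 9 = 9
Every load is within 14, so 4 bins suffice.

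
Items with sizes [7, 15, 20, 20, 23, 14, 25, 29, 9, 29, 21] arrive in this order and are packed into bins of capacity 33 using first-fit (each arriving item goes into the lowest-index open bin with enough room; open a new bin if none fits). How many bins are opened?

  7 → bin 1 (new)  [load 7/33]
  15 → bin 1  [load 22/33]
  20 → bin 2 (new)  [load 20/33]
  20 → bin 3 (new)  [load 20/33]
  23 → bin 4 (new)  [load 23/33]
  14 → bin 5 (new)  [load 14/33]
  25 → bin 6 (new)  [load 25/33]
  29 → bin 7 (new)  [load 29/33]
  9 → bin 1  [load 31/33]
  29 → bin 8 (new)  [load 29/33]
  21 → bin 9 (new)  [load 21/33]
9 bins opened.

9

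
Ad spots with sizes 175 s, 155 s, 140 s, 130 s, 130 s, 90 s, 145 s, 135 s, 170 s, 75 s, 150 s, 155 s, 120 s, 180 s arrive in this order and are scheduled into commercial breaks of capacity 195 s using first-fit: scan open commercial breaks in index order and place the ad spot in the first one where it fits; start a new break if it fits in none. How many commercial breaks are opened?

13

  175 → break 1 (new)  [load 175/195]
  155 → break 2 (new)  [load 155/195]
  140 → break 3 (new)  [load 140/195]
  130 → break 4 (new)  [load 130/195]
  130 → break 5 (new)  [load 130/195]
  90 → break 6 (new)  [load 90/195]
  145 → break 7 (new)  [load 145/195]
  135 → break 8 (new)  [load 135/195]
  170 → break 9 (new)  [load 170/195]
  75 → break 6  [load 165/195]
  150 → break 10 (new)  [load 150/195]
  155 → break 11 (new)  [load 155/195]
  120 → break 12 (new)  [load 120/195]
  180 → break 13 (new)  [load 180/195]
13 commercial breaks opened.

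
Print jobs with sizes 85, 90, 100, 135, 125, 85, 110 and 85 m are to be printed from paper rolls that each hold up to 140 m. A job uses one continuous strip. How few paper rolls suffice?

Total = 135 + 125 + 110 + 100 + 90 + 85 + 85 + 85 = 815 m.
Lower bound: ⌈815/140⌉ = 6 paper rolls.
Also, 8 print jobs each exceed 70 m, and no two of those can share a roll, so at least 8 paper rolls are needed.
A packing using 8 paper rolls:
  roll 1: 135 = 135
  roll 2: 125 = 125
  roll 3: 110 = 110
  roll 4: 100 = 100
  roll 5: 90 = 90
  roll 6: 85 = 85
  roll 7: 85 = 85
  roll 8: 85 = 85
This matches the lower bound, so 8 is optimal.

8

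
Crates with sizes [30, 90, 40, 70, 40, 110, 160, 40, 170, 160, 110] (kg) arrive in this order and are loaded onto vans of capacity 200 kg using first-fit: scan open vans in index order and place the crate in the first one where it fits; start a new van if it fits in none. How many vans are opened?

6

  30 → van 1 (new)  [load 30/200]
  90 → van 1  [load 120/200]
  40 → van 1  [load 160/200]
  70 → van 2 (new)  [load 70/200]
  40 → van 1  [load 200/200]
  110 → van 2  [load 180/200]
  160 → van 3 (new)  [load 160/200]
  40 → van 3  [load 200/200]
  170 → van 4 (new)  [load 170/200]
  160 → van 5 (new)  [load 160/200]
  110 → van 6 (new)  [load 110/200]
6 vans opened.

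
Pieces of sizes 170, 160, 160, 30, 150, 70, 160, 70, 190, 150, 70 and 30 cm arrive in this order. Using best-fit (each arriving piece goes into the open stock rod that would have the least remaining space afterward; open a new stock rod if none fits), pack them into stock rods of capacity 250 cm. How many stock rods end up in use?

7

  170 → stock rod 1 (new)  [load 170/250]
  160 → stock rod 2 (new)  [load 160/250]
  160 → stock rod 3 (new)  [load 160/250]
  30 → stock rod 1  [load 200/250]
  150 → stock rod 4 (new)  [load 150/250]
  70 → stock rod 2  [load 230/250]
  160 → stock rod 5 (new)  [load 160/250]
  70 → stock rod 3  [load 230/250]
  190 → stock rod 6 (new)  [load 190/250]
  150 → stock rod 7 (new)  [load 150/250]
  70 → stock rod 5  [load 230/250]
  30 → stock rod 1  [load 230/250]
7 stock rods opened.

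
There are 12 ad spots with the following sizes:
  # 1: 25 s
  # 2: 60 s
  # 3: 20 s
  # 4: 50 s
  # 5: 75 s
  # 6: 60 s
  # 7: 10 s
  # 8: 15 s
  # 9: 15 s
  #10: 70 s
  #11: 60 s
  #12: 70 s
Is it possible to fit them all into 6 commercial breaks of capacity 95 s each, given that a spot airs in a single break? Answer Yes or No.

Total = 530 s; ⌈530/95⌉ = 6.
7 ad spots each exceed half the capacity and cannot share a break, forcing at least 7 commercial breaks.
At least 7 commercial breaks are required, but only 6 are allowed.

No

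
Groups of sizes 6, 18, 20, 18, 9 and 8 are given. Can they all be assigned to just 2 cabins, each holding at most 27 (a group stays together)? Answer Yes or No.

Total = 79; ⌈79/27⌉ = 3.
At least 3 cabins are required, but only 2 are allowed.

No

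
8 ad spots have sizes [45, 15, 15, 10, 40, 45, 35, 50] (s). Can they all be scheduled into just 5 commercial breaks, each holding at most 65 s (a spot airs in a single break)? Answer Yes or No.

Yes

A valid assignment using 5 commercial breaks:
  break 1: 50 + 15 = 65
  break 2: 45 + 15 = 60
  break 3: 45 + 10 = 55
  break 4: 40 = 40
  break 5: 35 = 35
Every load is within 65 s, so 5 commercial breaks suffice.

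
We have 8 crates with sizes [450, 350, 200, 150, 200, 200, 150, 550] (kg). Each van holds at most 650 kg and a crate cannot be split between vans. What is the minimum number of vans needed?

4

Total = 550 + 450 + 350 + 200 + 200 + 200 + 150 + 150 = 2250 kg.
Lower bound: ⌈2250/650⌉ = 4 vans.
A packing using 4 vans:
  van 1: 550 = 550
  van 2: 450 + 200 = 650
  van 3: 350 + 200 = 550
  van 4: 200 + 150 + 150 = 500
This matches the lower bound, so 4 is optimal.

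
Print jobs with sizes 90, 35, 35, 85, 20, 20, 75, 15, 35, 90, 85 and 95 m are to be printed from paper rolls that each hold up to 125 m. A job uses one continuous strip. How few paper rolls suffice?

Total = 95 + 90 + 90 + 85 + 85 + 75 + 35 + 35 + 35 + 20 + 20 + 15 = 680 m.
Lower bound: ⌈680/125⌉ = 6 paper rolls.
A packing using 6 paper rolls:
  roll 1: 95 + 20 = 115
  roll 2: 90 + 35 = 125
  roll 3: 90 + 35 = 125
  roll 4: 85 + 35 = 120
  roll 5: 85 + 20 + 15 = 120
  roll 6: 75 = 75
This matches the lower bound, so 6 is optimal.

6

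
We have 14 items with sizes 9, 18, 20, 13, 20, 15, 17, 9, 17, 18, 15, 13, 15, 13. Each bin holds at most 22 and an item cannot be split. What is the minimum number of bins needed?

12

Total = 20 + 20 + 18 + 18 + 17 + 17 + 15 + 15 + 15 + 13 + 13 + 13 + 9 + 9 = 212.
Lower bound: ⌈212/22⌉ = 10 bins.
Also, 12 items each exceed 11, and no two of those can share a bin, so at least 12 bins are needed.
A packing using 12 bins:
  bin 1: 20 = 20
  bin 2: 20 = 20
  bin 3: 18 = 18
  bin 4: 18 = 18
  bin 5: 17 = 17
  bin 6: 17 = 17
  bin 7: 15 = 15
  bin 8: 15 = 15
  bin 9: 15 = 15
  bin 10: 13 + 9 = 22
  bin 11: 13 + 9 = 22
  bin 12: 13 = 13
This matches the lower bound, so 12 is optimal.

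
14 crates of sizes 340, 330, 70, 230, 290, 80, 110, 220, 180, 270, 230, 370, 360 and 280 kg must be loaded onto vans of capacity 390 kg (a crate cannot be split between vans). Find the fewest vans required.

11

Total = 370 + 360 + 340 + 330 + 290 + 280 + 270 + 230 + 230 + 220 + 180 + 110 + 80 + 70 = 3360 kg.
Lower bound: ⌈3360/390⌉ = 9 vans.
Also, 10 crates each exceed 195 kg, and no two of those can share a van, so at least 10 vans are needed.
A packing using 11 vans:
  van 1: 370 = 370
  van 2: 360 = 360
  van 3: 340 = 340
  van 4: 330 = 330
  van 5: 290 + 80 = 370
  van 6: 280 + 110 = 390
  van 7: 270 + 70 = 340
  van 8: 230 = 230
  van 9: 230 = 230
  van 10: 220 = 220
  van 11: 180 = 180
No arrangement into 10 vans stays within capacity, so 11 is optimal.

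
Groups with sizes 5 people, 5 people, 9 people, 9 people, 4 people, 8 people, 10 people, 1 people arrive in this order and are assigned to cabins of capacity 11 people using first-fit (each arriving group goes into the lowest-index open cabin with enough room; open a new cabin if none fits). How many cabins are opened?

6

  5 → cabin 1 (new)  [load 5/11]
  5 → cabin 1  [load 10/11]
  9 → cabin 2 (new)  [load 9/11]
  9 → cabin 3 (new)  [load 9/11]
  4 → cabin 4 (new)  [load 4/11]
  8 → cabin 5 (new)  [load 8/11]
  10 → cabin 6 (new)  [load 10/11]
  1 → cabin 1  [load 11/11]
6 cabins opened.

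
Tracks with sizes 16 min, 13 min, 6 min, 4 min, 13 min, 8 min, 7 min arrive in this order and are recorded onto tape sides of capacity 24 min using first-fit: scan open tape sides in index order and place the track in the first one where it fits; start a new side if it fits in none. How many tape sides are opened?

  16 → side 1 (new)  [load 16/24]
  13 → side 2 (new)  [load 13/24]
  6 → side 1  [load 22/24]
  4 → side 2  [load 17/24]
  13 → side 3 (new)  [load 13/24]
  8 → side 3  [load 21/24]
  7 → side 2  [load 24/24]
3 tape sides opened.

3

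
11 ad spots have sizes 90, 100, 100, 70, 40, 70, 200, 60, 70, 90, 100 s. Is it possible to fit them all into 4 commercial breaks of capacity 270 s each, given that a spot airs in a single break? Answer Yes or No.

Yes

A valid assignment using 4 commercial breaks:
  break 1: 200 + 70 = 270
  break 2: 100 + 100 + 70 = 270
  break 3: 100 + 90 + 70 = 260
  break 4: 90 + 60 + 40 = 190
Every load is within 270 s, so 4 commercial breaks suffice.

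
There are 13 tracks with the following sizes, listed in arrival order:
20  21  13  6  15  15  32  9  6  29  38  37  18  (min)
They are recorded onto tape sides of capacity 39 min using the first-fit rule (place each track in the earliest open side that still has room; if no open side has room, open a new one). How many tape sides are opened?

8

  20 → side 1 (new)  [load 20/39]
  21 → side 2 (new)  [load 21/39]
  13 → side 1  [load 33/39]
  6 → side 1  [load 39/39]
  15 → side 2  [load 36/39]
  15 → side 3 (new)  [load 15/39]
  32 → side 4 (new)  [load 32/39]
  9 → side 3  [load 24/39]
  6 → side 3  [load 30/39]
  29 → side 5 (new)  [load 29/39]
  38 → side 6 (new)  [load 38/39]
  37 → side 7 (new)  [load 37/39]
  18 → side 8 (new)  [load 18/39]
8 tape sides opened.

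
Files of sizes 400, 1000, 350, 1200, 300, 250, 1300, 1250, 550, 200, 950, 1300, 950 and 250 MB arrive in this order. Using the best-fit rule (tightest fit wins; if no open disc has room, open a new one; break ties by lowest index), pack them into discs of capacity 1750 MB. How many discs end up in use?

  400 → disc 1 (new)  [load 400/1750]
  1000 → disc 1  [load 1400/1750]
  350 → disc 1  [load 1750/1750]
  1200 → disc 2 (new)  [load 1200/1750]
  300 → disc 2  [load 1500/1750]
  250 → disc 2  [load 1750/1750]
  1300 → disc 3 (new)  [load 1300/1750]
  1250 → disc 4 (new)  [load 1250/1750]
  550 → disc 5 (new)  [load 550/1750]
  200 → disc 3  [load 1500/1750]
  950 → disc 5  [load 1500/1750]
  1300 → disc 6 (new)  [load 1300/1750]
  950 → disc 7 (new)  [load 950/1750]
  250 → disc 3  [load 1750/1750]
7 discs opened.

7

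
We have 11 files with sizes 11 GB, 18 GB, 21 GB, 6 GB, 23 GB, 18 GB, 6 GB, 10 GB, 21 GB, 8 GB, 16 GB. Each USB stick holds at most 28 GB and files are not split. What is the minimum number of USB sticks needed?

Total = 23 + 21 + 21 + 18 + 18 + 16 + 11 + 10 + 8 + 6 + 6 = 158 GB.
Lower bound: ⌈158/28⌉ = 6 USB sticks.
A packing using 6 USB sticks:
  USB stick 1: 23 = 23
  USB stick 2: 21 + 6 = 27
  USB stick 3: 21 + 6 = 27
  USB stick 4: 18 + 10 = 28
  USB stick 5: 18 + 8 = 26
  USB stick 6: 16 + 11 = 27
This matches the lower bound, so 6 is optimal.

6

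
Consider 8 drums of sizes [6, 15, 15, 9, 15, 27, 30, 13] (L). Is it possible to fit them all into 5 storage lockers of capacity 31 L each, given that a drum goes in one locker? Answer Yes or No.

A valid assignment using 5 storage lockers:
  locker 1: 30 = 30
  locker 2: 27 = 27
  locker 3: 15 + 15 = 30
  locker 4: 15 + 13 = 28
  locker 5: 9 + 6 = 15
Every load is within 31 L, so 5 storage lockers suffice.

Yes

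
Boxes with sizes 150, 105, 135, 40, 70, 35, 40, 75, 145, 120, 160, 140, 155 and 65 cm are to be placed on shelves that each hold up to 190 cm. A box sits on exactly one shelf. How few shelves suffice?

9

Total = 160 + 155 + 150 + 145 + 140 + 135 + 120 + 105 + 75 + 70 + 65 + 40 + 40 + 35 = 1435 cm.
Lower bound: ⌈1435/190⌉ = 8 shelves.
A packing using 9 shelves:
  shelf 1: 160 = 160
  shelf 2: 155 + 35 = 190
  shelf 3: 150 + 40 = 190
  shelf 4: 145 + 40 = 185
  shelf 5: 140 = 140
  shelf 6: 135 = 135
  shelf 7: 120 + 70 = 190
  shelf 8: 105 + 75 = 180
  shelf 9: 65 = 65
No arrangement into 8 shelves stays within capacity, so 9 is optimal.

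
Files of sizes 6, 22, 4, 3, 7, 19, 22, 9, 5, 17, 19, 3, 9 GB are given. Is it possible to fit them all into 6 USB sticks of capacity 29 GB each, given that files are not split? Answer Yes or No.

A valid assignment using 6 USB sticks:
  USB stick 1: 22 + 7 = 29
  USB stick 2: 22 + 6 = 28
  USB stick 3: 19 + 9 = 28
  USB stick 4: 19 + 9 = 28
  USB stick 5: 17 + 5 + 4 + 3 = 29
  USB stick 6: 3 = 3
Every load is within 29 GB, so 6 USB sticks suffice.

Yes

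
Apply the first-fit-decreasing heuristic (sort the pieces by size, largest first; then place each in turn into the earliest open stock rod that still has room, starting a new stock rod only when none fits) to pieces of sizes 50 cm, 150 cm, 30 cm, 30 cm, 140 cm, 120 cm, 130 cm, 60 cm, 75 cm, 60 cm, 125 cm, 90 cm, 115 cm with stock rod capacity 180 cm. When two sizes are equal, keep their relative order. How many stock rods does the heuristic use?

Sorted descending: 150, 140, 130, 125, 120, 115, 90, 75, 60, 60, 50, 30, 30.
  150 → stock rod 1 (new)  [load 150/180]
  140 → stock rod 2 (new)  [load 140/180]
  130 → stock rod 3 (new)  [load 130/180]
  125 → stock rod 4 (new)  [load 125/180]
  120 → stock rod 5 (new)  [load 120/180]
  115 → stock rod 6 (new)  [load 115/180]
  90 → stock rod 7 (new)  [load 90/180]
  75 → stock rod 7  [load 165/180]
  60 → stock rod 5  [load 180/180]
  60 → stock rod 6  [load 175/180]
  50 → stock rod 3  [load 180/180]
  30 → stock rod 1  [load 180/180]
  30 → stock rod 2  [load 170/180]
7 stock rods opened.

7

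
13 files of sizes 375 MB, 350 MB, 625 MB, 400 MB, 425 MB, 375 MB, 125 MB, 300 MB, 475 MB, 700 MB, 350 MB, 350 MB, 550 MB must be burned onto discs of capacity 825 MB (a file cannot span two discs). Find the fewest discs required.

8

Total = 700 + 625 + 550 + 475 + 425 + 400 + 375 + 375 + 350 + 350 + 350 + 300 + 125 = 5400 MB.
Lower bound: ⌈5400/825⌉ = 7 discs.
A packing using 8 discs:
  disc 1: 700 + 125 = 825
  disc 2: 625 = 625
  disc 3: 550 = 550
  disc 4: 475 + 350 = 825
  disc 5: 425 + 400 = 825
  disc 6: 375 + 375 = 750
  disc 7: 350 + 350 = 700
  disc 8: 300 = 300
No arrangement into 7 discs stays within capacity, so 8 is optimal.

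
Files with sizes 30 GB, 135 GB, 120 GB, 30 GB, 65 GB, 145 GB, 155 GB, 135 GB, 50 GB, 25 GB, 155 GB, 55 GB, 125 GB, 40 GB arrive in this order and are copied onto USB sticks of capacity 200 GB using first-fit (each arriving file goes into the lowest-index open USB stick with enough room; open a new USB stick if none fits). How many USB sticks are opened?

  30 → USB stick 1 (new)  [load 30/200]
  135 → USB stick 1  [load 165/200]
  120 → USB stick 2 (new)  [load 120/200]
  30 → USB stick 1  [load 195/200]
  65 → USB stick 2  [load 185/200]
  145 → USB stick 3 (new)  [load 145/200]
  155 → USB stick 4 (new)  [load 155/200]
  135 → USB stick 5 (new)  [load 135/200]
  50 → USB stick 3  [load 195/200]
  25 → USB stick 4  [load 180/200]
  155 → USB stick 6 (new)  [load 155/200]
  55 → USB stick 5  [load 190/200]
  125 → USB stick 7 (new)  [load 125/200]
  40 → USB stick 6  [load 195/200]
7 USB sticks opened.

7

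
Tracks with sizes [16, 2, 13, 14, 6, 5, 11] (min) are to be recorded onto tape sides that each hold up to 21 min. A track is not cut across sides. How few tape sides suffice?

4

Total = 16 + 14 + 13 + 11 + 6 + 5 + 2 = 67 min.
Lower bound: ⌈67/21⌉ = 4 tape sides.
A packing using 4 tape sides:
  side 1: 16 + 5 = 21
  side 2: 14 + 6 = 20
  side 3: 13 + 2 = 15
  side 4: 11 = 11
This matches the lower bound, so 4 is optimal.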